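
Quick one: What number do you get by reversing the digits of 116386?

Reversing 116386 gives 683611.

683611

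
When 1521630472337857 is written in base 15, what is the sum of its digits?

1521630472337857 in base 15 is BADB179490457.
Digit sum: 11+10+13+11+1+7+9+4+9+0+4+5+7 = 91.

91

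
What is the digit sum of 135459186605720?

1+3+5+4+5+9+1+8+6+6+0+5+7+2+0 = 62

62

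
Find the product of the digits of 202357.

0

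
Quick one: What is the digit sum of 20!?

54

20! = 2432902008176640000
Sum of its 19 digits: 54.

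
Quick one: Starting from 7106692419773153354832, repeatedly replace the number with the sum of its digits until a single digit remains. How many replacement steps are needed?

3

7106692419773153354832 → 96 → 15 → 6 (3 steps)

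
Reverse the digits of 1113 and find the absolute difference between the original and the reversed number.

Reverse of 1113 is 3111.
|1113 − 3111| = 1998

1998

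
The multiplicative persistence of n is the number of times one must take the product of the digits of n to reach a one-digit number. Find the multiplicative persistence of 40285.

40285 → 0 (1 step)

1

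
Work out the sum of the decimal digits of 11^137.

11^137 = 46859523348908738812051924071667053263372345940596493808359476046532745245086328376505007609898341541486706928397702341722600649677016697052971
Sum of its 143 digits: 653.

653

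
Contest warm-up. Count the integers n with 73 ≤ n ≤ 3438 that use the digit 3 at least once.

The integers in [73, 3438] that use the digit 3 at least once: 73, 83, 93, 103, 113, 123, …, 3437, 3438.
1236 qualify.

1236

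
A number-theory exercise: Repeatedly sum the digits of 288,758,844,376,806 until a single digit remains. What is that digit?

2+8+8+7+5+8+8+4+4+3+7+6+8+0+6 = 84
8+4 = 12
1+2 = 3

3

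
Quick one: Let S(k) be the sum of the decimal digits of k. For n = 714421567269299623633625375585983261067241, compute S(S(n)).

12

First digit sum: 192.
1+9+2 = 12.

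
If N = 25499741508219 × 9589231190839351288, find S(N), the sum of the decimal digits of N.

129

25499741508219 × 9589231190839351288 = 244522916628954517029200680236072
Sum of its 33 digits: 129.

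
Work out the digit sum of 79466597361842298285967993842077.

7+9+4+6+6+5+9+7+3+6+1+8+4+2+2+9+8+2+8+5+9+6+7+9+9+3+8+4+2+0+7+7 = 182

182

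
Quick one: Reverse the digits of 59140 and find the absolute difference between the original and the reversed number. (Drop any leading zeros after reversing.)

54945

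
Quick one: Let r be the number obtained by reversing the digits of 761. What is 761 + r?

928

Reverse of 761 is 167.
761 + 167 = 928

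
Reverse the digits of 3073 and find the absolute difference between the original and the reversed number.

630

Reverse of 3073 is 3703.
|3073 − 3703| = 630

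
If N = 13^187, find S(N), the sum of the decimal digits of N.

13^187 = 20295833030425363966439351420537229551005498819435138879371429625628105222596824152299871606517118248616351715966272149998800987333631517758763351954262418863833894615629858282494650921187829992501659118364917
Sum of its 209 digits: 967.

967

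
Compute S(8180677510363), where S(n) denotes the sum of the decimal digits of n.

55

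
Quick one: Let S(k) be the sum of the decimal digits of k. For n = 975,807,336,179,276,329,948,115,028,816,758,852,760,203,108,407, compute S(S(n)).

4

First digit sum: 220.
2+2+0 = 4.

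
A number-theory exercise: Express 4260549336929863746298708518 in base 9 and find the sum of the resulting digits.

102

4260549336929863746298708518 in base 9 is 81236720562030526700748514530.
Digit sum: 8+1+2+3+6+7+2+0+5+6+2+0+3+0+5+2+6+7+0+0+7+4+8+5+1+4+5+3+0 = 102.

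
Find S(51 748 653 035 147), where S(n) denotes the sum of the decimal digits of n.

5+1+7+4+8+6+5+3+0+3+5+1+4+7 = 59

59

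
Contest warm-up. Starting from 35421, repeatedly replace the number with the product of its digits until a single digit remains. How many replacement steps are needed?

2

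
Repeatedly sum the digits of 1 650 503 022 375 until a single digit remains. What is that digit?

1+6+5+0+5+0+3+0+2+2+3+7+5 = 39
3+9 = 12
1+2 = 3

3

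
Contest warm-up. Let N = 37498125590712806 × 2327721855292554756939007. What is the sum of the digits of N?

37498125590712806 × 2327721855292554756939007 = 87285206470007238572434473241963795823642
Sum of its 41 digits: 179.

179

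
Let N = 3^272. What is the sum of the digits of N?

3^272 = 5983858066120736087951921583734035799654210003695378223495113219493746838429292063116675617283362364504370181069322660857929976641
Sum of its 130 digits: 585.

585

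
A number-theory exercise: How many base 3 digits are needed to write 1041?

1041 in base 3 is 1102120, which has 7 digits.

7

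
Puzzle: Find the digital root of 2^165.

8

The digital root of n equals n mod 9 (or 9 when 9 | n), so we need 2^165 mod 9.
2^165 ≡ 8 (mod 9), so the digital root is 8.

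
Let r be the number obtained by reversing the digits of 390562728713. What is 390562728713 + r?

708389993806

Reverse of 390562728713 is 317827265093.
390562728713 + 317827265093 = 708389993806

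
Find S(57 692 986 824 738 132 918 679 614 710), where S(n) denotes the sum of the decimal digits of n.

5+7+6+9+2+9+8+6+8+2+4+7+3+8+1+3+2+9+1+8+6+7+9+6+1+4+7+1+0 = 149

149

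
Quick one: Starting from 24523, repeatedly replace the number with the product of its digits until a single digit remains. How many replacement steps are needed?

2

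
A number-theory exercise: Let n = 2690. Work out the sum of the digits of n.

17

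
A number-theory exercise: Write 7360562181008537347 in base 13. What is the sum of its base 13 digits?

7360562181008537347 in base 13 is B0A53BC74C7225AC2.
Digit sum: 11+0+10+5+3+11+12+7+4+12+7+2+2+5+10+12+2 = 115.

115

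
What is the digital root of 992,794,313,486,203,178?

9+9+2+7+9+4+3+1+3+4+8+6+2+0+3+1+7+8 = 86
8+6 = 14
1+4 = 5

5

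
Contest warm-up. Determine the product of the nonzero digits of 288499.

2×8×8×4×9×9 = 41472

41472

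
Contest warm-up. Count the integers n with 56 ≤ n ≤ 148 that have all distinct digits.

71

The integers in [56, 148] that have all distinct digits: 56, 57, 58, 59, 60, 61, …, 147, 148.
71 qualify.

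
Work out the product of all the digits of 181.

8

1×8×1 = 8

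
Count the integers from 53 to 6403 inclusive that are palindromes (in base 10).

149

The integers in [53, 6403] that are palindromes (in base 10): 55, 66, 77, 88, 99, 101, …, 6226, 6336.
149 qualify.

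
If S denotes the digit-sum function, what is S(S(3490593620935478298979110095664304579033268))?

5

First digit sum: 203.
2+0+3 = 5.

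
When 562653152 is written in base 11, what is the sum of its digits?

562653152 in base 11 is 26966A706.
Digit sum: 2+6+9+6+6+10+7+0+6 = 52.

52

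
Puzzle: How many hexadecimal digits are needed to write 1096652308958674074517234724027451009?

30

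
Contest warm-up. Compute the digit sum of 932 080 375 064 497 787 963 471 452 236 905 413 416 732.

186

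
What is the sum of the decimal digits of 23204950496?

2+3+2+0+4+9+5+0+4+9+6 = 44

44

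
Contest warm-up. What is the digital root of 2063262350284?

7

2+0+6+3+2+6+2+3+5+0+2+8+4 = 43
4+3 = 7
(Equivalently, 2063262350284 mod 9 = 7.)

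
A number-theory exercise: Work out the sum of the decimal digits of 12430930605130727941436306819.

1+2+4+3+0+9+3+0+6+0+5+1+3+0+7+2+7+9+4+1+4+3+6+3+0+6+8+1+9 = 107

107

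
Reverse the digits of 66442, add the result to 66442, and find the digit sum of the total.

26

Reversal of 66442 is 24466; 66442 + 24466 = 90908.
Digit sum of 90908: 9+0+9+0+8 = 26.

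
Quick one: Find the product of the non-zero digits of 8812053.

8×8×1×2×5×3 = 1920

1920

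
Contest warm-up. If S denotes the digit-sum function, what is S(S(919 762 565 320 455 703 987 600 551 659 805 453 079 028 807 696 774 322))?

First digit sum: 252.
2+5+2 = 9.

9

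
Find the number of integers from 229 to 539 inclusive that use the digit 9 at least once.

59

The integers in [229, 539] that use the digit 9 at least once: 229, 239, 249, 259, 269, 279, …, 529, 539.
59 qualify.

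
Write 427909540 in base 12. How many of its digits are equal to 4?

1

427909540 in base 12 is BB380A04.
The digit 4 appears 1 time.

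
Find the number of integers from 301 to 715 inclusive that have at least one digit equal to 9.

77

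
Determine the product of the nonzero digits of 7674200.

2352

7×6×7×4×2 = 2352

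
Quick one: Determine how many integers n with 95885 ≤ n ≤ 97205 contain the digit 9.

1321

The integers in [95885, 97205] that contain the digit 9: 95885, 95886, 95887, 95888, 95889, 95890, …, 97204, 97205.
1321 qualify.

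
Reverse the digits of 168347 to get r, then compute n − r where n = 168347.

-575514

Reverse of 168347 is 743861.
168347 − 743861 = -575514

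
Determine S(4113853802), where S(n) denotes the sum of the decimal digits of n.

4+1+1+3+8+5+3+8+0+2 = 35

35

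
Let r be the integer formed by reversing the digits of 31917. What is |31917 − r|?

Reverse of 31917 is 71913.
|31917 − 71913| = 39996

39996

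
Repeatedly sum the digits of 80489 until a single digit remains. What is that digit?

8+0+4+8+9 = 29
2+9 = 11
1+1 = 2

2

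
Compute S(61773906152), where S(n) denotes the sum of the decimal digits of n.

6+1+7+7+3+9+0+6+1+5+2 = 47

47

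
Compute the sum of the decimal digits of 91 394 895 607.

9+1+3+9+4+8+9+5+6+0+7 = 61

61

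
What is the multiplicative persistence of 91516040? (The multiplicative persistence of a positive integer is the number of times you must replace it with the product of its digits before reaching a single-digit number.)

91516040 → 0 (1 step)

1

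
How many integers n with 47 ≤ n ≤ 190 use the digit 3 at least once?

The integers in [47, 190] that use the digit 3 at least once: 53, 63, 73, 83, 93, 103, …, 173, 183.
23 qualify.

23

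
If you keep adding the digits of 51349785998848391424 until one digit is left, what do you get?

5+1+3+4+9+7+8+5+9+9+8+8+4+8+3+9+1+4+2+4 = 111
1+1+1 = 3

3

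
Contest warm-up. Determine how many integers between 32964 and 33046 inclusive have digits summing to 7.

2

The integers in [32964, 33046] that have digits summing to 7: 33001, 33010.
2 qualify.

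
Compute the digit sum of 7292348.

7+2+9+2+3+4+8 = 35

35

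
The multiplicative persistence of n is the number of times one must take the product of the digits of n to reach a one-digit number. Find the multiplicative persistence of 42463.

3

42463 → 576 → 210 → 0 (3 steps)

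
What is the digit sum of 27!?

108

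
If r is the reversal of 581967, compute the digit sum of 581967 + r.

Reversal of 581967 is 769185; 581967 + 769185 = 1351152.
Digit sum of 1351152: 1+3+5+1+1+5+2 = 18.

18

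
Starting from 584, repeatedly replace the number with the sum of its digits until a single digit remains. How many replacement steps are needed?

2

584 → 17 → 8 (2 steps)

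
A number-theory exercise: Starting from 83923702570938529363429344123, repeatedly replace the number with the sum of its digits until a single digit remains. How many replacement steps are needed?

83923702570938529363429344123 → 126 → 9 (2 steps)

2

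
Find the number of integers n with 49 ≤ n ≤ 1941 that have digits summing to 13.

148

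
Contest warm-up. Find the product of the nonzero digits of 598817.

5×9×8×8×1×7 = 20160

20160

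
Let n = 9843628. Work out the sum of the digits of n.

40

9+8+4+3+6+2+8 = 40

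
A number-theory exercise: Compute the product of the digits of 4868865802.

4×8×6×8×8×6×5×8×0×2 = 0

0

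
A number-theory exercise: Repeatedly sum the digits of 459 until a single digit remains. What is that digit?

9

4+5+9 = 18
1+8 = 9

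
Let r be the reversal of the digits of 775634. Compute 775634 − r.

Reverse of 775634 is 436577.
775634 − 436577 = 339057

339057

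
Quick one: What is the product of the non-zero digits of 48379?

6048

4×8×3×7×9 = 6048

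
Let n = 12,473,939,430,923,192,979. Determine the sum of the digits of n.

96

1+2+4+7+3+9+3+9+4+3+0+9+2+3+1+9+2+9+7+9 = 96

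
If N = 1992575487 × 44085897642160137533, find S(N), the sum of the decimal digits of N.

1992575487 × 44085897642160137533 = 87844478964159387776804453571
Sum of its 29 digits: 159.

159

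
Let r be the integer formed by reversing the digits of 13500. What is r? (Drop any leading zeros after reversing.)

531

Reversing 13500 gives 531.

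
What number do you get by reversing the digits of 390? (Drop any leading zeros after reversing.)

93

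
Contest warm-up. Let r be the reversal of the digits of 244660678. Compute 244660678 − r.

Reverse of 244660678 is 876066442.
244660678 − 876066442 = -631405764

-631405764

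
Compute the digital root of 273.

2+7+3 = 12
1+2 = 3
(Equivalently, 273 mod 9 = 3.)

3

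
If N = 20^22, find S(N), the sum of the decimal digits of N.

25

20^22 = 41943040000000000000000000000
Sum of its 29 digits: 25.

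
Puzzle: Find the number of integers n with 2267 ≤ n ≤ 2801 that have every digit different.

The integers in [2267, 2801] that have every digit different: 2301, 2304, 2305, 2306, 2307, 2308, …, 2798, 2801.
281 qualify.

281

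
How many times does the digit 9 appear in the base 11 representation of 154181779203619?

2

154181779203619 in base 11 is 45144141939022.
The digit 9 appears 2 times.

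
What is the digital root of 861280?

8+6+1+2+8+0 = 25
2+5 = 7

7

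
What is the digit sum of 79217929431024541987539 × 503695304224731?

180

79217929431024541987539 × 503695304224731 = 39901699064813178206837797162257627009
Sum of its 38 digits: 180.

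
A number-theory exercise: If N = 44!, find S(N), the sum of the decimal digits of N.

216

44! = 2658271574788448768043625811014615890319638528000000000
Sum of its 55 digits: 216.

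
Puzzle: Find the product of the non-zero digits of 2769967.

285768

2×7×6×9×9×6×7 = 285768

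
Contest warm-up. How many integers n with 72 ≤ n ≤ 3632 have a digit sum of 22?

100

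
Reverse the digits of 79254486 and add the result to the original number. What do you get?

147699783

Reverse of 79254486 is 68445297.
79254486 + 68445297 = 147699783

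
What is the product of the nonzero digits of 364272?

3×6×4×2×7×2 = 2016

2016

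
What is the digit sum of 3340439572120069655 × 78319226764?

3340439572120069655 × 78319226764 = 261620644340310867545420246420
Sum of its 30 digits: 101.

101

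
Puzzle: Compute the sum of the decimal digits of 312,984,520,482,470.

59

3+1+2+9+8+4+5+2+0+4+8+2+4+7+0 = 59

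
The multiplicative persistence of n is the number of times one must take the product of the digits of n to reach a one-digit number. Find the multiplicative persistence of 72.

72 → 14 → 4 (2 steps)

2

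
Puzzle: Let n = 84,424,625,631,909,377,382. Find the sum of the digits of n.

8+4+4+2+4+6+2+5+6+3+1+9+0+9+3+7+7+3+8+2 = 93

93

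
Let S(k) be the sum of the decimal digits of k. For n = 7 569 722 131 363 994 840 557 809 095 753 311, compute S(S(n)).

First digit sum: 157.
1+5+7 = 13.

13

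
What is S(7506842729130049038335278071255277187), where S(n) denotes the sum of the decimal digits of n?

158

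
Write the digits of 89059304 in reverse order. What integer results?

40395098

Reversing 89059304 gives 40395098.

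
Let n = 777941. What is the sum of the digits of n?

35

7+7+7+9+4+1 = 35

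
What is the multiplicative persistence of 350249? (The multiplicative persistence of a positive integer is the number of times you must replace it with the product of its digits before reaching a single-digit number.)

1

350249 → 0 (1 step)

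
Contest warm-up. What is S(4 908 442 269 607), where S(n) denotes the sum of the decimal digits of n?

61

4+9+0+8+4+4+2+2+6+9+6+0+7 = 61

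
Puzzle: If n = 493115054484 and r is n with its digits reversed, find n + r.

Reverse of 493115054484 is 484450511394.
493115054484 + 484450511394 = 977565565878

977565565878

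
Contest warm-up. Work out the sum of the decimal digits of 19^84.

478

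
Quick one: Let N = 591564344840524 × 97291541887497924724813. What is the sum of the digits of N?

148

591564344840524 × 97291541887497924724813 = 57554207235202107594642688549070722012
Sum of its 38 digits: 148.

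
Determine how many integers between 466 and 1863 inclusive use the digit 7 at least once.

428

The integers in [466, 1863] that use the digit 7 at least once: 467, 470, 471, 472, 473, 474, …, 1847, 1857.
428 qualify.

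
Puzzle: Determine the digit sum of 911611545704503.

52

9+1+1+6+1+1+5+4+5+7+0+4+5+0+3 = 52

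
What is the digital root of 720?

9

7+2+0 = 9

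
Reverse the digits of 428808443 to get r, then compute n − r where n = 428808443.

Reverse of 428808443 is 344808824.
428808443 − 344808824 = 83999619

83999619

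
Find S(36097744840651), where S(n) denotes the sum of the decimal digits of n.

3+6+0+9+7+7+4+4+8+4+0+6+5+1 = 64

64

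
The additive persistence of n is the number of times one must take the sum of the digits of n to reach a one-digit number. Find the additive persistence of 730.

730 → 10 → 1 (2 steps)

2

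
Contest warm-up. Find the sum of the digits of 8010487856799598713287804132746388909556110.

212

8+0+1+0+4+8+7+8+5+6+7+9+9+5+9+8+7+1+3+2+8+7+8+0+4+1+3+2+7+4+6+3+8+8+9+0+9+5+5+6+1+1+0 = 212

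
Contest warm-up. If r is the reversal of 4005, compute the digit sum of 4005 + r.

18

Reversal of 4005 is 5004; 4005 + 5004 = 9009.
Digit sum of 9009: 9+0+0+9 = 18.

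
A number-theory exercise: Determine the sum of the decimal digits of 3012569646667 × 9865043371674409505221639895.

179

3012569646667 × 9865043371674409505221639895 = 29719130224559806199311421990002460979965
Sum of its 41 digits: 179.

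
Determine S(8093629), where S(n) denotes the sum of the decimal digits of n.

37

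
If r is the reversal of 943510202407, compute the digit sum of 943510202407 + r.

56

Reversal of 943510202407 is 704202015349; 943510202407 + 704202015349 = 1647712217756.
Digit sum of 1647712217756: 1+6+4+7+7+1+2+2+1+7+7+5+6 = 56.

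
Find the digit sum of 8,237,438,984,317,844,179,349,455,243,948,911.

171

8+2+3+7+4+3+8+9+8+4+3+1+7+8+4+4+1+7+9+3+4+9+4+5+5+2+4+3+9+4+8+9+1+1 = 171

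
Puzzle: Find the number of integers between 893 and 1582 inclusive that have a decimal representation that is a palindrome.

17

The integers in [893, 1582] that have a decimal representation that is a palindrome: 898, 909, 919, 929, 939, 949, …, 1441, 1551.
17 qualify.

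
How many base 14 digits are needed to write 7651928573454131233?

7651928573454131233 in base 14 is 372891D5086647A81, which has 17 digits.

17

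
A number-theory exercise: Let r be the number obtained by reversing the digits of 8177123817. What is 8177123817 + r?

15360341535

Reverse of 8177123817 is 7183217718.
8177123817 + 7183217718 = 15360341535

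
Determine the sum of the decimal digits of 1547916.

1+5+4+7+9+1+6 = 33

33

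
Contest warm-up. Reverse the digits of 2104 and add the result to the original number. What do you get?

6116

Reverse of 2104 is 4012.
2104 + 4012 = 6116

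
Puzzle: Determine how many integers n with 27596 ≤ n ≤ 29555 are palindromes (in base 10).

19

The integers in [27596, 29555] that are palindromes (in base 10): 27672, 27772, 27872, 27972, 28082, 28182, …, 29392, 29492.
19 qualify.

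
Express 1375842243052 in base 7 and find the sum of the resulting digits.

1375842243052 in base 7 is 201254440051534.
Digit sum: 2+0+1+2+5+4+4+4+0+0+5+1+5+3+4 = 40.

40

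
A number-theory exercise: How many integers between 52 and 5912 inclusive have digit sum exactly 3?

16

The integers in [52, 5912] that have digit sum exactly 3: 102, 111, 120, 201, 210, 300, …, 2100, 3000.
16 qualify.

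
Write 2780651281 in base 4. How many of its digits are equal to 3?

2780651281 in base 4 is 2211233111330101.
The digit 3 appears 4 times.

4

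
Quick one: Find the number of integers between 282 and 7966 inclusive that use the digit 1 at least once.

The integers in [282, 7966] that use the digit 1 at least once: 291, 301, 310, 311, 312, 313, …, 7951, 7961.
2757 qualify.

2757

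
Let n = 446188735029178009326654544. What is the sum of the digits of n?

121

4+4+6+1+8+8+7+3+5+0+2+9+1+7+8+0+0+9+3+2+6+6+5+4+5+4+4 = 121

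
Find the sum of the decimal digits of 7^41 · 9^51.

7^41 · 9^51 = 206722439786493650148925476245919887883297780314508260241868462866136012151008998063
Sum of its 84 digits: 387.

387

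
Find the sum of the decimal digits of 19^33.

19^33 = 1580770532156861979997149793605296459437459
Sum of its 43 digits: 226.

226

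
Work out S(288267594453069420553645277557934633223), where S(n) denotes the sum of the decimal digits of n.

2+8+8+2+6+7+5+9+4+4+5+3+0+6+9+4+2+0+5+5+3+6+4+5+2+7+7+5+5+7+9+3+4+6+3+3+2+2+3 = 180

180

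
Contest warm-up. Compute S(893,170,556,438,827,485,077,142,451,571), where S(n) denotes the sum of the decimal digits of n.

137

8+9+3+1+7+0+5+5+6+4+3+8+8+2+7+4+8+5+0+7+7+1+4+2+4+5+1+5+7+1 = 137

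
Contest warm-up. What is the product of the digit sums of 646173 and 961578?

972

S(646173) = 6+4+6+1+7+3 = 27.
S(961578) = 9+6+1+5+7+8 = 36.
27 · 36 = 972.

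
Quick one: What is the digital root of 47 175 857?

4+7+1+7+5+8+5+7 = 44
4+4 = 8

8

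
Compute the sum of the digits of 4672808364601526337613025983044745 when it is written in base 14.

186

4672808364601526337613025983044745 in base 14 is 29BB4D712117B306674D9C65C2D305.
Digit sum: 2+9+11+11+4+13+7+1+2+1+1+7+11+3+0+6+6+7+4+13+9+12+6+5+12+2+13+3+0+5 = 186.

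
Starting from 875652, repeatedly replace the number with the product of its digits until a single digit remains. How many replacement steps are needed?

2

875652 → 16800 → 0 (2 steps)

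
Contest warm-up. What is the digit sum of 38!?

38! = 523022617466601111760007224100074291200000000
Sum of its 45 digits: 108.

108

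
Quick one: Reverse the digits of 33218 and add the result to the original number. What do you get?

Reverse of 33218 is 81233.
33218 + 81233 = 114451

114451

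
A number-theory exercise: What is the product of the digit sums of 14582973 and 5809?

858

S(14582973) = 1+4+5+8+2+9+7+3 = 39.
S(5809) = 5+8+0+9 = 22.
39 · 22 = 858.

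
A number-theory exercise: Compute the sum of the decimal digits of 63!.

63! = 1982608315404440064116146708361898137544773690227268628106279599612729753600000000000000
Sum of its 88 digits: 333.

333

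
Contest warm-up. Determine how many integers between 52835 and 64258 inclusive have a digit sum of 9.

24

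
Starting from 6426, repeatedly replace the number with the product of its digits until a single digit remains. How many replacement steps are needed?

4

6426 → 288 → 128 → 16 → 6 (4 steps)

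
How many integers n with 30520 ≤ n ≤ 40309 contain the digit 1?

3391

The integers in [30520, 40309] that contain the digit 1: 30521, 30531, 30541, 30551, 30561, 30571, …, 40291, 40301.
3391 qualify.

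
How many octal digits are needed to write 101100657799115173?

19

101100657799115173 in base 8 is 5471350147253130645, which has 19 digits.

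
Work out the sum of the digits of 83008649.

38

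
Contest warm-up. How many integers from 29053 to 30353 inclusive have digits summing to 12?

34

The integers in [29053, 30353] that have digits summing to 12: 29100, 30009, 30018, 30027, 30036, 30045, …, 30342, 30351.
34 qualify.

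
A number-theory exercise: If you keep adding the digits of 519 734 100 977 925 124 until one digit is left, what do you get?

5+1+9+7+3+4+1+0+0+9+7+7+9+2+5+1+2+4 = 76
7+6 = 13
1+3 = 4

4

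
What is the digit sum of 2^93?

125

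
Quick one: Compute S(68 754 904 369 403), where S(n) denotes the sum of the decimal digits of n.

68

6+8+7+5+4+9+0+4+3+6+9+4+0+3 = 68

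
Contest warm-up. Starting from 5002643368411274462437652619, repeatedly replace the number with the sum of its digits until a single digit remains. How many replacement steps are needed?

2

5002643368411274462437652619 → 111 → 3 (2 steps)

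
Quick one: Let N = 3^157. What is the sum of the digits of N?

3^157 = 809164816771822689786320611221860560835816670552324143733808294394923420563
Sum of its 75 digits: 324.

324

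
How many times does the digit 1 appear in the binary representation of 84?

84 in base 2 is 1010100.
The digit 1 appears 3 times.

3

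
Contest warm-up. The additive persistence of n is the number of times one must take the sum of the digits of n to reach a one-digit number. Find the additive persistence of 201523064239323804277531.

3

201523064239323804277531 → 82 → 10 → 1 (3 steps)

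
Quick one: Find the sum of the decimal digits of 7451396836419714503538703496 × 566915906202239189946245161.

200

7451396836419714503538703496 × 566915906202239189946245161 = 4224315389991380704200521222460275815117520303303782856
Sum of its 55 digits: 200.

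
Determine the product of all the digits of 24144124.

2×4×1×4×4×1×2×4 = 1024

1024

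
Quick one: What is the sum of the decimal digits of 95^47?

95^47 = 897448319308509453556429556446538470857898786906419448206789724054033285938203334808349609375
Sum of its 93 digits: 461.

461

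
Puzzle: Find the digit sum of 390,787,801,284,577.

3+9+0+7+8+7+8+0+1+2+8+4+5+7+7 = 76

76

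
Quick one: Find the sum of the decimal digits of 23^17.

23^17 = 141050039560662968926103
Sum of its 24 digits: 92.

92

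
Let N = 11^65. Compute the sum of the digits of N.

11^65 = 49037072529784926354564633467068256934391775784906793870653283088651
Sum of its 68 digits: 338.

338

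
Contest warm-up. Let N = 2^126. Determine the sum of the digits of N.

2^126 = 85070591730234615865843651857942052864
Sum of its 38 digits: 172.

172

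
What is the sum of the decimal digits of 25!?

72

25! = 15511210043330985984000000
Sum of its 26 digits: 72.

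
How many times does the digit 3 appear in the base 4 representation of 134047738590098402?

134047738590098402 in base 4 is 13130032323111001212313033202.
The digit 3 appears 9 times.

9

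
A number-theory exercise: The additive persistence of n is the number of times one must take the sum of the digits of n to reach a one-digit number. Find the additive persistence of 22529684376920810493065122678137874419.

2

22529684376920810493065122678137874419 → 171 → 9 (2 steps)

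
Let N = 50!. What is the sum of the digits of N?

216

50! = 30414093201713378043612608166064768844377641568960512000000000000
Sum of its 65 digits: 216.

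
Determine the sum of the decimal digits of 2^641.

2^641 = 9124881235244390437282343211400582649786457014497119861158385035798550334417354773011825622634742799557284619147188814621377409442750875996505322639444428376503989348720529900165748384493207552
Sum of its 193 digits: 869.

869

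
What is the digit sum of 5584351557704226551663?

95

5+5+8+4+3+5+1+5+5+7+7+0+4+2+2+6+5+5+1+6+6+3 = 95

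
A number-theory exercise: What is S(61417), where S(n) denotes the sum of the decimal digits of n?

19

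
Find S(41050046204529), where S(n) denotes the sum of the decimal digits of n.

4+1+0+5+0+0+4+6+2+0+4+5+2+9 = 42

42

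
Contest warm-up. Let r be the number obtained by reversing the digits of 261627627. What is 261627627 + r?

988353789

Reverse of 261627627 is 726726162.
261627627 + 726726162 = 988353789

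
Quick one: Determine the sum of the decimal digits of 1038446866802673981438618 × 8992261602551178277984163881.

228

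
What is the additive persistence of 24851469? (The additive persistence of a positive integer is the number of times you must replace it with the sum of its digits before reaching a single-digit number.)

3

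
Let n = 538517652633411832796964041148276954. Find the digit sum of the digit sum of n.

First digit sum: 165.
1+6+5 = 12.

12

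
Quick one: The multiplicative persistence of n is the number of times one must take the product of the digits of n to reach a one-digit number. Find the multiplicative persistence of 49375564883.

49375564883 → 87091200 → 0 (2 steps)

2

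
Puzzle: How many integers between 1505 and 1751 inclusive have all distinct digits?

138

The integers in [1505, 1751] that have all distinct digits: 1506, 1507, 1508, 1509, 1520, 1523, …, 1749, 1750.
138 qualify.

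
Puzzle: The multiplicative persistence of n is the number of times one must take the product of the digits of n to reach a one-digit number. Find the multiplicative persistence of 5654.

2

5654 → 600 → 0 (2 steps)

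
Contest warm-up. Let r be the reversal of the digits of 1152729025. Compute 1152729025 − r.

Reverse of 1152729025 is 5209272511.
1152729025 − 5209272511 = -4056543486

-4056543486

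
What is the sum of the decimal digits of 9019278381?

48

9+0+1+9+2+7+8+3+8+1 = 48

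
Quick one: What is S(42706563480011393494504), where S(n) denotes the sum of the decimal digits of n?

88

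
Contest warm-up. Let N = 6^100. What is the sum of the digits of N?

342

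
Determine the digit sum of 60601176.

27

6+0+6+0+1+1+7+6 = 27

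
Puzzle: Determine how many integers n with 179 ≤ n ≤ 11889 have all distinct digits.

The integers in [179, 11889] that have all distinct digits: 179, 180, 182, 183, 184, 185, …, 10986, 10987.
5465 qualify.

5465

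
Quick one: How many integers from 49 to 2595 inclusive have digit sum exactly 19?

127

The integers in [49, 2595] that have digit sum exactly 19: 199, 289, 298, 379, 388, 397, …, 2584, 2593.
127 qualify.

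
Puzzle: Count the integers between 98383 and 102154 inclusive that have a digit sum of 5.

The integers in [98383, 102154] that have a digit sum of 5: 100004, 100013, 100022, 100031, 100040, 100103, …, 102101, 102110.
30 qualify.

30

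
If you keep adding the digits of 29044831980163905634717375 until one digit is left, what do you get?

7

2+9+0+4+4+8+3+1+9+8+0+1+6+3+9+0+5+6+3+4+7+1+7+3+7+5 = 115
1+1+5 = 7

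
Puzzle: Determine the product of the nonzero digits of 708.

7×8 = 56

56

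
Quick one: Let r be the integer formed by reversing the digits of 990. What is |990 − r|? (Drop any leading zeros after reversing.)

Reverse of 990 is 99.
|990 − 99| = 891

891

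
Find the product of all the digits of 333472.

3×3×3×4×7×2 = 1512

1512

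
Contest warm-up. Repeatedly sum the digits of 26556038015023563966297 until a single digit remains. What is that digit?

9

2+6+5+5+6+0+3+8+0+1+5+0+2+3+5+6+3+9+6+6+2+9+7 = 99
9+9 = 18
1+8 = 9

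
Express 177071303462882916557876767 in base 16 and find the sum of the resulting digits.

187

177071303462882916557876767 in base 16 is 92784E984F9E5F94C36E1F.
Digit sum: 9+2+7+8+4+14+9+8+4+15+9+14+5+15+9+4+12+3+6+14+1+15 = 187.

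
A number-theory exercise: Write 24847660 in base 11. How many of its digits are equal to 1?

2

24847660 in base 11 is 13031462.
The digit 1 appears 2 times.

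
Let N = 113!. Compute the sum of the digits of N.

113! = 22311927486598136465966070212187151182564399087952213171022161345724023063584214692821047352118139068425569179220877461124773845924561575264739138192463311667200000000000000000000000000
Sum of its 185 digits: 666.

666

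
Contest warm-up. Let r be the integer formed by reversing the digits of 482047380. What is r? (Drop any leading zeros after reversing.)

83740284

Reversing 482047380 gives 83740284.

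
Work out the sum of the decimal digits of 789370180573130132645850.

96

7+8+9+3+7+0+1+8+0+5+7+3+1+3+0+1+3+2+6+4+5+8+5+0 = 96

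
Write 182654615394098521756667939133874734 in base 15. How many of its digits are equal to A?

182654615394098521756667939133874734 in base 15 is E44D622ED72B947E4C4CDB45AE77A9.
The digit A appears 2 times.

2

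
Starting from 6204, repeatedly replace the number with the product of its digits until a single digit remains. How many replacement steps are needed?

6204 → 0 (1 step)

1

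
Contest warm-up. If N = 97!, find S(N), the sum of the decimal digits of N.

97! = 96192759682482119853328425949563698712343813919172976158104477319333745612481875498805879175589072651261284189679678167647067832320000000000000000000000
Sum of its 152 digits: 648.

648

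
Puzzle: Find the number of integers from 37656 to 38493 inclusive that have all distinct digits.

The integers in [37656, 38493] that have all distinct digits: 37658, 37659, 37680, 37681, 37682, 37684, …, 38491, 38492.
263 qualify.

263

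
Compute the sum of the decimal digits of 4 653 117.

4+6+5+3+1+1+7 = 27

27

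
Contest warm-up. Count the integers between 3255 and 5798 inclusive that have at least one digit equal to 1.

641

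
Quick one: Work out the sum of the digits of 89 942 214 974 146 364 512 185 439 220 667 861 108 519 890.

200

8+9+9+4+2+2+1+4+9+7+4+1+4+6+3+6+4+5+1+2+1+8+5+4+3+9+2+2+0+6+6+7+8+6+1+1+0+8+5+1+9+8+9+0 = 200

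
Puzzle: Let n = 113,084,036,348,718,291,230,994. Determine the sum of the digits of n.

96

1+1+3+0+8+4+0+3+6+3+4+8+7+1+8+2+9+1+2+3+0+9+9+4 = 96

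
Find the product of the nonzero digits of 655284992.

1555200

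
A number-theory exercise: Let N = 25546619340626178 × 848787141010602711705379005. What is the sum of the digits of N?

25546619340626178 × 848787141010602711705379005 = 21683641992616262214292816855973207514592890
Sum of its 44 digits: 198.

198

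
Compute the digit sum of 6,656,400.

6+6+5+6+4+0+0 = 27

27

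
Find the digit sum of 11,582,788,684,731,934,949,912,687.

140

1+1+5+8+2+7+8+8+6+8+4+7+3+1+9+3+4+9+4+9+9+1+2+6+8+7 = 140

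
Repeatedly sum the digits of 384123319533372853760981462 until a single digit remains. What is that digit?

3+8+4+1+2+3+3+1+9+5+3+3+3+7+2+8+5+3+7+6+0+9+8+1+4+6+2 = 116
1+1+6 = 8

8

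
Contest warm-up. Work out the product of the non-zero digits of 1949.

324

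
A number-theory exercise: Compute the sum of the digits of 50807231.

26

5+0+8+0+7+2+3+1 = 26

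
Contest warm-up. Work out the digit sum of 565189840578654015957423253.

127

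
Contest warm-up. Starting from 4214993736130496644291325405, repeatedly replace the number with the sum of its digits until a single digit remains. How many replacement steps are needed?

4214993736130496644291325405 → 116 → 8 (2 steps)

2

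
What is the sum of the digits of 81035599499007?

69

8+1+0+3+5+5+9+9+4+9+9+0+0+7 = 69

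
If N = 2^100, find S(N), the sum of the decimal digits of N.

115

2^100 = 1267650600228229401496703205376
Sum of its 31 digits: 115.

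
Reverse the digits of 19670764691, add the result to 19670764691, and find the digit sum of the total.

Reversal of 19670764691 is 19646707691; 19670764691 + 19646707691 = 39317472382.
Digit sum of 39317472382: 3+9+3+1+7+4+7+2+3+8+2 = 49.

49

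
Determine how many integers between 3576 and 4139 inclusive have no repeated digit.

318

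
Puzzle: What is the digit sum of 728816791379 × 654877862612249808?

728816791379 × 654877862612249808 = 477285982574197492286968805232
Sum of its 30 digits: 159.

159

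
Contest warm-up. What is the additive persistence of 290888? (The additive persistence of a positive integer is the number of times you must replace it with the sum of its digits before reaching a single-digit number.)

290888 → 35 → 8 (2 steps)

2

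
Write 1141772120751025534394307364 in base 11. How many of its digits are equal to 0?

1141772120751025534394307364 in base 11 is A5A12355A9918958971540A99A.
The digit 0 appears 1 time.

1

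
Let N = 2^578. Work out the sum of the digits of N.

2^578 = 989321605892418136242010084078588760140525396404847359656252224371588900426127468681265604244972179958390685704064557357405460137227004839870184620407572671666427088594796544
Sum of its 174 digits: 778.

778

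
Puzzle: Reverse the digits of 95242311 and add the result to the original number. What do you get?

Reverse of 95242311 is 11324259.
95242311 + 11324259 = 106566570

106566570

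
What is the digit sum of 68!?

342

68! = 2480035542436830599600990418569171581047399201355367672371710738018221445712183296000000000000000
Sum of its 97 digits: 342.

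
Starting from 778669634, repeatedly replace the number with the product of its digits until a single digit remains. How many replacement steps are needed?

778669634 → 9144576 → 30240 → 0 (3 steps)

3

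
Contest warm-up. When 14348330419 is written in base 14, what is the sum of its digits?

14348330419 in base 14 is 9A186B563.
Digit sum: 9+10+1+8+6+11+5+6+3 = 59.

59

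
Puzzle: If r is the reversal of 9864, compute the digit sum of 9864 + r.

Reversal of 9864 is 4689; 9864 + 4689 = 14553.
Digit sum of 14553: 1+4+5+5+3 = 18.

18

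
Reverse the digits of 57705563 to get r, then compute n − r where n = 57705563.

21154788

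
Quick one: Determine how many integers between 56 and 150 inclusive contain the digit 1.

55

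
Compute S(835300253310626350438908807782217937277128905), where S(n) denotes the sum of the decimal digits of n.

189

8+3+5+3+0+0+2+5+3+3+1+0+6+2+6+3+5+0+4+3+8+9+0+8+8+0+7+7+8+2+2+1+7+9+3+7+2+7+7+1+2+8+9+0+5 = 189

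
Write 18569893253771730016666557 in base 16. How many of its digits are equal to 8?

18569893253771730016666557 in base 16 is F5C53EE308A3B492203BD.
The digit 8 appears 1 time.

1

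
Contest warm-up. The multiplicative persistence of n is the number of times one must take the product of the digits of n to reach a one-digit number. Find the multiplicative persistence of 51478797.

51478797 → 493920 → 0 (2 steps)

2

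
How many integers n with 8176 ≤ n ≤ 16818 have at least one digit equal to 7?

2371

The integers in [8176, 16818] that have at least one digit equal to 7: 8176, 8177, 8178, 8179, 8187, 8197, …, 16807, 16817.
2371 qualify.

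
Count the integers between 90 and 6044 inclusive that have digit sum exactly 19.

The integers in [90, 6044] that have digit sum exactly 19: 199, 289, 298, 379, 388, 397, …, 5941, 5950.
380 qualify.

380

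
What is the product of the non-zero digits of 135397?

2835

1×3×5×3×9×7 = 2835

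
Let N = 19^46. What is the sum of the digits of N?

244

19^46 = 66476117046415807326862425861336332693125001052869591773081
Sum of its 59 digits: 244.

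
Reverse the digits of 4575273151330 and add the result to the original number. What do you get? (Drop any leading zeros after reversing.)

Reverse of 4575273151330 is 331513725754.
4575273151330 + 331513725754 = 4906786877084

4906786877084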